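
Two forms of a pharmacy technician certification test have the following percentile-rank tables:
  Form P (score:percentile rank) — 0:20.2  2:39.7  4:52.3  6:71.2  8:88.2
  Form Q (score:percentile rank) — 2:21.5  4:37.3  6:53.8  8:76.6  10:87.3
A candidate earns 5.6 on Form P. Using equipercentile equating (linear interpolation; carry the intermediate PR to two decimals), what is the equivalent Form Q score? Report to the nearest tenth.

PR of 5.6 on Form P: 52.3 + (5.6 − 4)/(6 − 4) × (71.2 − 52.3) = 67.42
On Form Q, PR 67.42 falls between score 6 (PR 53.8) and 8 (PR 76.6).
Interpolate: 6 + (67.42 − 53.8)/(76.6 − 53.8) × (8 − 6) = 7.2

7.2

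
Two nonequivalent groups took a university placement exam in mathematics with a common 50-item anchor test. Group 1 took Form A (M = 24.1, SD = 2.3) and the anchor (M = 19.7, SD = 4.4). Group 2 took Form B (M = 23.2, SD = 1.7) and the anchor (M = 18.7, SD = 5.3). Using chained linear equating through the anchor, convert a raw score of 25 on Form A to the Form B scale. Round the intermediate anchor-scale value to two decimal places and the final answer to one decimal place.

24.1

Form A → anchor (Group 1): v = (4.4/2.3)(25 − 24.1) + 19.7 = 21.42
anchor → Form B (Group 2): y = (1.7/5.3)(21.42 − 18.7) + 23.2 = 24.1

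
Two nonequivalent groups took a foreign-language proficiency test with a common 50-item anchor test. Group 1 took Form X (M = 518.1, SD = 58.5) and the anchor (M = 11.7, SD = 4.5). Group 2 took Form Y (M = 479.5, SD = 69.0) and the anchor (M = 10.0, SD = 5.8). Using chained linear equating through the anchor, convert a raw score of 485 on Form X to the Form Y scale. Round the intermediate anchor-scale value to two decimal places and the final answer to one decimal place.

Form X → anchor (Group 1): v = (4.5/58.5)(485 − 518.1) + 11.7 = 9.15
anchor → Form Y (Group 2): y = (69.0/5.8)(9.15 − 10.0) + 479.5 = 469.4

469.4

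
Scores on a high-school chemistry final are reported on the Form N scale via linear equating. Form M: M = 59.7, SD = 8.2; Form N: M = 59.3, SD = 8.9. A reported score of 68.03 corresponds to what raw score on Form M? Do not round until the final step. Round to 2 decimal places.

67.74

Invert y = (SD_Y/SD_X)(x − M_X) + M_Y:
x = (SD_X/SD_Y)(y − M_Y) + M_X = (8.2/8.9)(68.03 − 59.3) + 59.7
x = 0.921348 × 8.730 + 59.7 = 67.74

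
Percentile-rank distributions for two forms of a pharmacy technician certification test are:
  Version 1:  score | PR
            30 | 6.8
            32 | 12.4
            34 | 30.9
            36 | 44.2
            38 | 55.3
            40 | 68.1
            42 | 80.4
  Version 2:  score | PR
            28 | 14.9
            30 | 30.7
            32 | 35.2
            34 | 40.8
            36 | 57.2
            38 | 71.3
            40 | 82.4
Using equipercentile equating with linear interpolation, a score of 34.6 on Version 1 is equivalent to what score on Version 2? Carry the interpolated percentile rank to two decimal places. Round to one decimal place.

31.9

PR of 34.6 on Version 1: 30.9 + (34.6 − 34)/(36 − 34) × (44.2 − 30.9) = 34.89
On Version 2, PR 34.89 falls between score 30 (PR 30.7) and 32 (PR 35.2).
Interpolate: 30 + (34.89 − 30.7)/(35.2 − 30.7) × (32 − 30) = 31.9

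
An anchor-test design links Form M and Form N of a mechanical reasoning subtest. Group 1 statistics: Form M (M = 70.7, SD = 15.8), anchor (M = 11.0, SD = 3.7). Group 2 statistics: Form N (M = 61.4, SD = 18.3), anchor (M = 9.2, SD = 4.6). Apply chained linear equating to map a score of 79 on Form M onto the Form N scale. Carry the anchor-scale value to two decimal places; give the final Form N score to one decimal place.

Form M → anchor (Group 1): v = (3.7/15.8)(79 − 70.7) + 11.0 = 12.94
anchor → Form N (Group 2): y = (18.3/4.6)(12.94 − 9.2) + 61.4 = 76.3

76.3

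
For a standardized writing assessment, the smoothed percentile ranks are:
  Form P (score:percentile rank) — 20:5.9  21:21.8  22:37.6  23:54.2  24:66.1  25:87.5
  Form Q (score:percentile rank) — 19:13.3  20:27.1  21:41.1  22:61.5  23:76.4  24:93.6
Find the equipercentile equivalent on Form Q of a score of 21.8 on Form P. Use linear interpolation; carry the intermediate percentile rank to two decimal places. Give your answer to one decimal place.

20.5

PR of 21.8 on Form P: 21.8 + (21.8 − 21)/(22 − 21) × (37.6 − 21.8) = 34.44
On Form Q, PR 34.44 falls between score 20 (PR 27.1) and 21 (PR 41.1).
Interpolate: 20 + (34.44 − 27.1)/(41.1 − 27.1) × (21 − 20) = 20.5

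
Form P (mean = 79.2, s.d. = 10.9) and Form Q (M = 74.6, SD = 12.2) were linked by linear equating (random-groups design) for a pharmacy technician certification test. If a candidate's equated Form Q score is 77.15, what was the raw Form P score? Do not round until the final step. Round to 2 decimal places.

81.48

Invert y = (SD_Y/SD_X)(x − M_X) + M_Y:
x = (SD_X/SD_Y)(y − M_Y) + M_X = (10.9/12.2)(77.15 − 74.6) + 79.2
x = 0.893443 × 2.550 + 79.2 = 81.48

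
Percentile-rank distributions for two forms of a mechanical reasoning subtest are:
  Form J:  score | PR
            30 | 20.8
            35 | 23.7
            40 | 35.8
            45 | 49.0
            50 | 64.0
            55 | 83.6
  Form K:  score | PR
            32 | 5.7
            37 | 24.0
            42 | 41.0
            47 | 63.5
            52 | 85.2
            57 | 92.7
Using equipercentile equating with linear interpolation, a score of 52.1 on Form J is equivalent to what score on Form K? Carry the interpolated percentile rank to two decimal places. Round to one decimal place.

PR of 52.1 on Form J: 64.0 + (52.1 − 50)/(55 − 50) × (83.6 − 64.0) = 72.23
On Form K, PR 72.23 falls between score 47 (PR 63.5) and 52 (PR 85.2).
Interpolate: 47 + (72.23 − 63.5)/(85.2 − 63.5) × (52 − 47) = 49.0

49.0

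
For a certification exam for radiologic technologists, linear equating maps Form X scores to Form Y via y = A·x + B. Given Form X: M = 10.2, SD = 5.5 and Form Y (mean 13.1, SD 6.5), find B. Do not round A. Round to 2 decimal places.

1.05

A = SD_Y / SD_X = 6.5 / 5.5 = 1.181818
B = M_Y − A·M_X = 13.1 − 1.181818 × 10.2 = 1.05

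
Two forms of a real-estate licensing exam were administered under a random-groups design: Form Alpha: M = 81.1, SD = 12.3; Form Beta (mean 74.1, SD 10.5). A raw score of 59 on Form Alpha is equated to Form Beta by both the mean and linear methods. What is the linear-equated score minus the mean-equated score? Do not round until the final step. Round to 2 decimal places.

Mean-equated: 59 + (74.1 − 81.1) = 52.00
Linear-equated: (10.5/12.3)(59 − 81.1) + 74.1 = 55.234
Difference = 55.234 − 52.00 = 3.23

3.23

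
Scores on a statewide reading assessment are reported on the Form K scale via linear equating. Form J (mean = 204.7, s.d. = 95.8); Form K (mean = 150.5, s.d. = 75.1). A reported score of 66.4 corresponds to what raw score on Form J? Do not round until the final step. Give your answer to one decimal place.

97.4

Invert y = (SD_Y/SD_X)(x − M_X) + M_Y:
x = (SD_X/SD_Y)(y − M_Y) + M_X = (95.8/75.1)(66.4 − 150.5) + 204.7
x = 1.275632 × -84.100 + 204.7 = 97.4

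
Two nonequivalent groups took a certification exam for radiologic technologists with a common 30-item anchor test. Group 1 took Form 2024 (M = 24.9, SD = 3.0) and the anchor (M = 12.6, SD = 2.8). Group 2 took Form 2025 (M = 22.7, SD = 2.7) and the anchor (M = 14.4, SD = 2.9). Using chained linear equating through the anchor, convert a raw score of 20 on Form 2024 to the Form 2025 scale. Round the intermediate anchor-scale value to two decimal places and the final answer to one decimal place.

16.8

Form 2024 → anchor (Group 1): v = (2.8/3.0)(20 − 24.9) + 12.6 = 8.03
anchor → Form 2025 (Group 2): y = (2.7/2.9)(8.03 − 14.4) + 22.7 = 16.8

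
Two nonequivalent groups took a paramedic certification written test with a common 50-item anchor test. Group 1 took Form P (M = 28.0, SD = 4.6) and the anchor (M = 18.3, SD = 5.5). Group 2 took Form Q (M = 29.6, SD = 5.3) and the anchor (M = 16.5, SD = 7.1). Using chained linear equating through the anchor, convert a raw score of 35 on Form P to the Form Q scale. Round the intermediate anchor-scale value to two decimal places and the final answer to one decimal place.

37.2

Form P → anchor (Group 1): v = (5.5/4.6)(35 − 28.0) + 18.3 = 26.67
anchor → Form Q (Group 2): y = (5.3/7.1)(26.67 − 16.5) + 29.6 = 37.2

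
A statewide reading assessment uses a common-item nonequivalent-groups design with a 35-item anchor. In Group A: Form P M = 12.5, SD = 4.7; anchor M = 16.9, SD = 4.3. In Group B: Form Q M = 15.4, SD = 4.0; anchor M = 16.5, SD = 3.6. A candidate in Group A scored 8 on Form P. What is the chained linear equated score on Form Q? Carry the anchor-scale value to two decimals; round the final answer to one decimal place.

Form P → anchor (Group A): v = (4.3/4.7)(8 − 12.5) + 16.9 = 12.78
anchor → Form Q (Group B): y = (4.0/3.6)(12.78 − 16.5) + 15.4 = 11.3

11.3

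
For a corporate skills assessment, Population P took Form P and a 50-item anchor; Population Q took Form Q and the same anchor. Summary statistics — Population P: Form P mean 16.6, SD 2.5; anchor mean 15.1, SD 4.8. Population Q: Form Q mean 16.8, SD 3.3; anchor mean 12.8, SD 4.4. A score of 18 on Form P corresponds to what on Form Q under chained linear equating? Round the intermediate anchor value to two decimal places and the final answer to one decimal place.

20.5

Form P → anchor (Population P): v = (4.8/2.5)(18 − 16.6) + 15.1 = 17.79
anchor → Form Q (Population Q): y = (3.3/4.4)(17.79 − 12.8) + 16.8 = 20.5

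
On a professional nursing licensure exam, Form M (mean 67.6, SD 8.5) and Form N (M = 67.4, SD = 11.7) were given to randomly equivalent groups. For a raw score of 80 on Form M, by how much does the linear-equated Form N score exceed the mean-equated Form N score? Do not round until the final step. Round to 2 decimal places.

4.67

Mean-equated: 80 + (67.4 − 67.6) = 79.80
Linear-equated: (11.7/8.5)(80 − 67.6) + 67.4 = 84.468
Difference = 84.468 − 79.80 = 4.67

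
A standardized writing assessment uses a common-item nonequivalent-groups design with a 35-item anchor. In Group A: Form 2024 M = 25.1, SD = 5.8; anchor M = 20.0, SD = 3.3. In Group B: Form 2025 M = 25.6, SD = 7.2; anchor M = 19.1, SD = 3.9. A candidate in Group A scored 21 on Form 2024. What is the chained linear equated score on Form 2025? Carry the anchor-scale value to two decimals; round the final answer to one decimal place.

Form 2024 → anchor (Group A): v = (3.3/5.8)(21 − 25.1) + 20.0 = 17.67
anchor → Form 2025 (Group B): y = (7.2/3.9)(17.67 − 19.1) + 25.6 = 23.0

23.0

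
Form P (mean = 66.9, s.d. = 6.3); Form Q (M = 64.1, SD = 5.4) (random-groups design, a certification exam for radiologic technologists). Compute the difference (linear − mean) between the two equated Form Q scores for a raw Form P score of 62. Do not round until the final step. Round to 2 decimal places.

0.70

Mean-equated: 62 + (64.1 − 66.9) = 59.20
Linear-equated: (5.4/6.3)(62 − 66.9) + 64.1 = 59.900
Difference = 59.900 − 59.20 = 0.70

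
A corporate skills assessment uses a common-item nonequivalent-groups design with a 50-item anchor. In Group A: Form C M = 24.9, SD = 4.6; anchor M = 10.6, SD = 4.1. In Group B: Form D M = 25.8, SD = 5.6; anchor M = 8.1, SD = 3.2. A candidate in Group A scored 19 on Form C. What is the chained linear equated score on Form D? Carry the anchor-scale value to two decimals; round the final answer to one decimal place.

Form C → anchor (Group A): v = (4.1/4.6)(19 − 24.9) + 10.6 = 5.34
anchor → Form D (Group B): y = (5.6/3.2)(5.34 − 8.1) + 25.8 = 21.0

21.0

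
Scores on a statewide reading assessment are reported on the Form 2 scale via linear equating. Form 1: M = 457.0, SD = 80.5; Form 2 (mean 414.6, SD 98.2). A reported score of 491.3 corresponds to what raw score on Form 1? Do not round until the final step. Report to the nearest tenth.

Invert y = (SD_Y/SD_X)(x − M_X) + M_Y:
x = (SD_X/SD_Y)(y − M_Y) + M_X = (80.5/98.2)(491.3 − 414.6) + 457.0
x = 0.819756 × 76.700 + 457.0 = 519.9

519.9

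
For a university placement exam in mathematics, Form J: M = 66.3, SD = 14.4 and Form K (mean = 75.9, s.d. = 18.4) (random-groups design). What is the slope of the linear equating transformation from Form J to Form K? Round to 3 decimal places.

A = SD_Y / SD_X = 18.4 / 14.4 = 1.278

1.278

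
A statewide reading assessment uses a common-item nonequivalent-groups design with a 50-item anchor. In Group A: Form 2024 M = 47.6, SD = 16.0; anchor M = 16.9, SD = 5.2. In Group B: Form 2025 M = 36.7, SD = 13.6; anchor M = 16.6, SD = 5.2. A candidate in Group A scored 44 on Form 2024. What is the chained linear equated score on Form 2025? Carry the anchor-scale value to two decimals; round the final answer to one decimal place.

Form 2024 → anchor (Group A): v = (5.2/16.0)(44 − 47.6) + 16.9 = 15.73
anchor → Form 2025 (Group B): y = (13.6/5.2)(15.73 − 16.6) + 36.7 = 34.4

34.4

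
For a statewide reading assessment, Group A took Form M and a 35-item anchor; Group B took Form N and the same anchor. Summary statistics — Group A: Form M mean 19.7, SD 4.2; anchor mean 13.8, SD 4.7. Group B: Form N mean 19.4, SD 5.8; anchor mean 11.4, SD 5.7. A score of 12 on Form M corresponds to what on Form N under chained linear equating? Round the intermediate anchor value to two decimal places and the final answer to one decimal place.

13.1

Form M → anchor (Group A): v = (4.7/4.2)(12 − 19.7) + 13.8 = 5.18
anchor → Form N (Group B): y = (5.8/5.7)(5.18 − 11.4) + 19.4 = 13.1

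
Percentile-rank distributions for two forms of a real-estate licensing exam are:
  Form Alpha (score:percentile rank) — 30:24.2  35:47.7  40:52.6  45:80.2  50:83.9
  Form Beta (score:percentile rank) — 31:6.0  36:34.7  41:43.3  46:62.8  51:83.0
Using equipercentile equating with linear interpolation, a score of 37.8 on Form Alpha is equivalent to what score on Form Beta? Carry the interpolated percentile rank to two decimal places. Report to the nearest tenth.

42.8

PR of 37.8 on Form Alpha: 47.7 + (37.8 − 35)/(40 − 35) × (52.6 − 47.7) = 50.44
On Form Beta, PR 50.44 falls between score 41 (PR 43.3) and 46 (PR 62.8).
Interpolate: 41 + (50.44 − 43.3)/(62.8 − 43.3) × (46 − 41) = 42.8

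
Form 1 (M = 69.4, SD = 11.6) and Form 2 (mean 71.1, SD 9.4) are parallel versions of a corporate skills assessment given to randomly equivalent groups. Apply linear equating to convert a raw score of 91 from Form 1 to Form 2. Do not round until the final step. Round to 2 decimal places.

88.60

Linear equating: y = (SD_Y/SD_X)(x − M_X) + M_Y
y = (9.4/11.6)(91 − 69.4) + 71.1
y = 0.810345 × 21.6 + 71.1 = 17.5034 + 71.1 = 88.60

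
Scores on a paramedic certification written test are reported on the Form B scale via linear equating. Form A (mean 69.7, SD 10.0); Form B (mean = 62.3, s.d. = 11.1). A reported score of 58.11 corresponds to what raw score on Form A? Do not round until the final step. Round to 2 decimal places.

Invert y = (SD_Y/SD_X)(x − M_X) + M_Y:
x = (SD_X/SD_Y)(y − M_Y) + M_X = (10.0/11.1)(58.11 − 62.3) + 69.7
x = 0.900901 × -4.190 + 69.7 = 65.93

65.93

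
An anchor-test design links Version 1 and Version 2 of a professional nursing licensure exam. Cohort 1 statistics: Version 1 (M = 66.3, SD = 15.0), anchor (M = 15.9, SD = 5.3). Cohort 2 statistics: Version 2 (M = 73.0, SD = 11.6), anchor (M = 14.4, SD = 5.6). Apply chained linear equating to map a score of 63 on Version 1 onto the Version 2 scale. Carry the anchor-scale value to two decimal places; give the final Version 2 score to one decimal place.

73.7

Version 1 → anchor (Cohort 1): v = (5.3/15.0)(63 − 66.3) + 15.9 = 14.73
anchor → Version 2 (Cohort 2): y = (11.6/5.6)(14.73 − 14.4) + 73.0 = 73.7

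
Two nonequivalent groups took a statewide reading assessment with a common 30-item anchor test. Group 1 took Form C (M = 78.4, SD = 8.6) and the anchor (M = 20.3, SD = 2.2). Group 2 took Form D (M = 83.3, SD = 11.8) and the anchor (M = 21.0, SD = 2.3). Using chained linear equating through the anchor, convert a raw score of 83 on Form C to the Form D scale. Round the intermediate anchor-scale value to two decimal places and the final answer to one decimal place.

Form C → anchor (Group 1): v = (2.2/8.6)(83 − 78.4) + 20.3 = 21.48
anchor → Form D (Group 2): y = (11.8/2.3)(21.48 − 21.0) + 83.3 = 85.8

85.8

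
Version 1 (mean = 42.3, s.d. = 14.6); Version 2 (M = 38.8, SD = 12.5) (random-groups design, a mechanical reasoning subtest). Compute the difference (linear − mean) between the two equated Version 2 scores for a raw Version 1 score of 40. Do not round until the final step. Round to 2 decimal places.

0.33

Mean-equated: 40 + (38.8 − 42.3) = 36.50
Linear-equated: (12.5/14.6)(40 − 42.3) + 38.8 = 36.831
Difference = 36.831 − 36.50 = 0.33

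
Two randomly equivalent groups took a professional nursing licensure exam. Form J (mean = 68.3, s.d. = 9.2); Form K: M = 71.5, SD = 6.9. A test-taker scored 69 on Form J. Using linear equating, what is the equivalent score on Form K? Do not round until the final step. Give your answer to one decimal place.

Linear equating: y = (SD_Y/SD_X)(x − M_X) + M_Y
y = (6.9/9.2)(69 − 68.3) + 71.5
y = 0.750000 × 0.7 + 71.5 = 0.5250 + 71.5 = 72.0

72.0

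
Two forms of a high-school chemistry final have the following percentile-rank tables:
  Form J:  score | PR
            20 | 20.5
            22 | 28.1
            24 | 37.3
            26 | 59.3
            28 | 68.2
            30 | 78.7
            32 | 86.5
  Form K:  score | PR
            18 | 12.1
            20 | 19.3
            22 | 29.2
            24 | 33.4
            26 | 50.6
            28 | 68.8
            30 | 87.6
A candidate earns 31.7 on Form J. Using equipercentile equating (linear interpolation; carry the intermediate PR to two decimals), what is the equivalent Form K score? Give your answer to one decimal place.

PR of 31.7 on Form J: 78.7 + (31.7 − 30)/(32 − 30) × (86.5 − 78.7) = 85.33
On Form K, PR 85.33 falls between score 28 (PR 68.8) and 30 (PR 87.6).
Interpolate: 28 + (85.33 − 68.8)/(87.6 − 68.8) × (30 − 28) = 29.8

29.8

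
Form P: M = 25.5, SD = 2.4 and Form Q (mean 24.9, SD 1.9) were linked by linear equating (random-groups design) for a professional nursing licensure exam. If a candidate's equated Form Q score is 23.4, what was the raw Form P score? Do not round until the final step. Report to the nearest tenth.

23.6

Invert y = (SD_Y/SD_X)(x − M_X) + M_Y:
x = (SD_X/SD_Y)(y − M_Y) + M_X = (2.4/1.9)(23.4 − 24.9) + 25.5
x = 1.263158 × -1.500 + 25.5 = 23.6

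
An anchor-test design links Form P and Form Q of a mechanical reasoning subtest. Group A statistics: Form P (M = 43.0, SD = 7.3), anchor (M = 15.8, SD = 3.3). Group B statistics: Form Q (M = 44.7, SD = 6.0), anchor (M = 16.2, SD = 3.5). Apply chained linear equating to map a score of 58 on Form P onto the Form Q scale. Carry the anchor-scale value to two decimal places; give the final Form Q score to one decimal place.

55.6

Form P → anchor (Group A): v = (3.3/7.3)(58 − 43.0) + 15.8 = 22.58
anchor → Form Q (Group B): y = (6.0/3.5)(22.58 − 16.2) + 44.7 = 55.6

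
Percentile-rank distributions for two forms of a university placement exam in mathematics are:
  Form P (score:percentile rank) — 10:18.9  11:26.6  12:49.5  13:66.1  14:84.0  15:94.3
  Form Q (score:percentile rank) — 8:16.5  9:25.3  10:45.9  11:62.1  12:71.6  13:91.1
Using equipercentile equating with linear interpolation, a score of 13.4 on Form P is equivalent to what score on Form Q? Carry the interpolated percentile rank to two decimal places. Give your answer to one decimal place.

PR of 13.4 on Form P: 66.1 + (13.4 − 13)/(14 − 13) × (84.0 − 66.1) = 73.26
On Form Q, PR 73.26 falls between score 12 (PR 71.6) and 13 (PR 91.1).
Interpolate: 12 + (73.26 − 71.6)/(91.1 − 71.6) × (13 − 12) = 12.1

12.1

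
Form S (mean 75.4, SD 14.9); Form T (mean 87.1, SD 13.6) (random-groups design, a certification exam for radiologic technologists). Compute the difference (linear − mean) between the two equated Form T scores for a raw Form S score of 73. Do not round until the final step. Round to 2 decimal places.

Mean-equated: 73 + (87.1 − 75.4) = 84.70
Linear-equated: (13.6/14.9)(73 − 75.4) + 87.1 = 84.909
Difference = 84.909 − 84.70 = 0.21

0.21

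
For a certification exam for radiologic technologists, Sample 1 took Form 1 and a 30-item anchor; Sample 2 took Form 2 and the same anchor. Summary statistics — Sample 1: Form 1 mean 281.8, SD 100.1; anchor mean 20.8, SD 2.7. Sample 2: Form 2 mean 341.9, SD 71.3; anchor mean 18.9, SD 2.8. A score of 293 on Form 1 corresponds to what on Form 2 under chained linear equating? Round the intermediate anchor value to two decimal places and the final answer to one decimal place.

Form 1 → anchor (Sample 1): v = (2.7/100.1)(293 − 281.8) + 20.8 = 21.10
anchor → Form 2 (Sample 2): y = (71.3/2.8)(21.10 − 18.9) + 341.9 = 397.9

397.9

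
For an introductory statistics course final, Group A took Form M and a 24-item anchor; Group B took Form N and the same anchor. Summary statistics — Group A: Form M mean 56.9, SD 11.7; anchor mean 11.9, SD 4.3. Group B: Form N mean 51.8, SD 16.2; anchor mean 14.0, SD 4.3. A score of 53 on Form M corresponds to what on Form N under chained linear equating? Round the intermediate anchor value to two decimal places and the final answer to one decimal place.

Form M → anchor (Group A): v = (4.3/11.7)(53 − 56.9) + 11.9 = 10.47
anchor → Form N (Group B): y = (16.2/4.3)(10.47 − 14.0) + 51.8 = 38.5

38.5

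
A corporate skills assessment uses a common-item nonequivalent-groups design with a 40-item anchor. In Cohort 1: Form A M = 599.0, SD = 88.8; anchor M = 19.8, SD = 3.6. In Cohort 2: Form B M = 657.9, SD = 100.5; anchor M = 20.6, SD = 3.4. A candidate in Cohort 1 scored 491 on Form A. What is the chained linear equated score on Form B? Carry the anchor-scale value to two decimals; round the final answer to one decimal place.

Form A → anchor (Cohort 1): v = (3.6/88.8)(491 − 599.0) + 19.8 = 15.42
anchor → Form B (Cohort 2): y = (100.5/3.4)(15.42 − 20.6) + 657.9 = 504.8

504.8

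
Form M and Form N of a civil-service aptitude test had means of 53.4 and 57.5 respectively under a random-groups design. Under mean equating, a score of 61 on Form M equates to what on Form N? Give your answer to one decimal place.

Mean equating: y = x + (M_Y − M_X) = 61 + (57.5 − 53.4) = 65.1

65.1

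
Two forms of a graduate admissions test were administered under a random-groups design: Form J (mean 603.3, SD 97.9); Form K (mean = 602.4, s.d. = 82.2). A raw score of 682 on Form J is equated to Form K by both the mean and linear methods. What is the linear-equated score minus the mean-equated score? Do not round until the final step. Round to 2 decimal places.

-12.62

Mean-equated: 682 + (602.4 − 603.3) = 681.10
Linear-equated: (82.2/97.9)(682 − 603.3) + 602.4 = 668.479
Difference = 668.479 − 681.10 = -12.62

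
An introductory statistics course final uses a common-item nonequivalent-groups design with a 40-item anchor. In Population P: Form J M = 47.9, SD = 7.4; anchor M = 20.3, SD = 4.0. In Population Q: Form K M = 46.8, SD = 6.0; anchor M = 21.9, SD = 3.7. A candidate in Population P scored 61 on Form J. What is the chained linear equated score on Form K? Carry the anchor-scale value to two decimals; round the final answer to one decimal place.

55.7

Form J → anchor (Population P): v = (4.0/7.4)(61 − 47.9) + 20.3 = 27.38
anchor → Form K (Population Q): y = (6.0/3.7)(27.38 − 21.9) + 46.8 = 55.7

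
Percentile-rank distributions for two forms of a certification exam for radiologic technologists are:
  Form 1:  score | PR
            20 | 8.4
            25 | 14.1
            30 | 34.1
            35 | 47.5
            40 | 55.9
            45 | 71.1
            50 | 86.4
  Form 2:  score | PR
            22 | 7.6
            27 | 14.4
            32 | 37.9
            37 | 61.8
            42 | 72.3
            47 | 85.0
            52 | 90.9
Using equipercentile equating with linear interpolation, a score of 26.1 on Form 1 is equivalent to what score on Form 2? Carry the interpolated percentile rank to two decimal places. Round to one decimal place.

27.9

PR of 26.1 on Form 1: 14.1 + (26.1 − 25)/(30 − 25) × (34.1 − 14.1) = 18.50
On Form 2, PR 18.50 falls between score 27 (PR 14.4) and 32 (PR 37.9).
Interpolate: 27 + (18.50 − 14.4)/(37.9 − 14.4) × (32 − 27) = 27.9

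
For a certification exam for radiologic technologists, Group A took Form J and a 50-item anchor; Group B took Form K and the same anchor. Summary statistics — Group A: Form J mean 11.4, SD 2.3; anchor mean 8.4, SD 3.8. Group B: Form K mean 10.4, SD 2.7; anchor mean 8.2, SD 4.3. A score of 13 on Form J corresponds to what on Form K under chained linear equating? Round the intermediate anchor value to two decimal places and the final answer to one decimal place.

Form J → anchor (Group A): v = (3.8/2.3)(13 − 11.4) + 8.4 = 11.04
anchor → Form K (Group B): y = (2.7/4.3)(11.04 − 8.2) + 10.4 = 12.2

12.2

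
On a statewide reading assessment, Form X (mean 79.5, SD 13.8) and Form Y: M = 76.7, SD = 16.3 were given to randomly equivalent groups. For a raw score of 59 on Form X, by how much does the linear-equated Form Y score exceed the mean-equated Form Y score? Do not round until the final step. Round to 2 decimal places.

Mean-equated: 59 + (76.7 − 79.5) = 56.20
Linear-equated: (16.3/13.8)(59 − 79.5) + 76.7 = 52.486
Difference = 52.486 − 56.20 = -3.71

-3.71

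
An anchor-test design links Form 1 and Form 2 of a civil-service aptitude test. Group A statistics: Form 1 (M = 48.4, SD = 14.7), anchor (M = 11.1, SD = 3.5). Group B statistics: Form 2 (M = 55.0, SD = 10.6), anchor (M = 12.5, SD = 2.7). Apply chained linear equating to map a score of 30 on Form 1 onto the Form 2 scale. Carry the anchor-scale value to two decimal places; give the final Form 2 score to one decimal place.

32.3

Form 1 → anchor (Group A): v = (3.5/14.7)(30 − 48.4) + 11.1 = 6.72
anchor → Form 2 (Group B): y = (10.6/2.7)(6.72 − 12.5) + 55.0 = 32.3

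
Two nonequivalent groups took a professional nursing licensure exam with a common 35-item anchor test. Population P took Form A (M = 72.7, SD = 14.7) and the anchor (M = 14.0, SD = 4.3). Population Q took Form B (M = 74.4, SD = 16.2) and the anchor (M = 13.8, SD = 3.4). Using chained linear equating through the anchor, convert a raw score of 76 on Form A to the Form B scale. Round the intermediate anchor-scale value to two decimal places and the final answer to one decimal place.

80.0

Form A → anchor (Population P): v = (4.3/14.7)(76 − 72.7) + 14.0 = 14.97
anchor → Form B (Population Q): y = (16.2/3.4)(14.97 − 13.8) + 74.4 = 80.0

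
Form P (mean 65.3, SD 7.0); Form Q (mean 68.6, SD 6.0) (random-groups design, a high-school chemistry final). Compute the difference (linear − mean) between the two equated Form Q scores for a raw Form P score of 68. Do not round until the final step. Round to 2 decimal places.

Mean-equated: 68 + (68.6 − 65.3) = 71.30
Linear-equated: (6.0/7.0)(68 − 65.3) + 68.6 = 70.914
Difference = 70.914 − 71.30 = -0.39

-0.39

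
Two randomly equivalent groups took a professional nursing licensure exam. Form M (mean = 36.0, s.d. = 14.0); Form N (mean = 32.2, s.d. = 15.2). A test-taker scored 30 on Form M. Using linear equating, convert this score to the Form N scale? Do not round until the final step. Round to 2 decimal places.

Linear equating: y = (SD_Y/SD_X)(x − M_X) + M_Y
y = (15.2/14.0)(30 − 36.0) + 32.2
y = 1.085714 × -6.0 + 32.2 = -6.5143 + 32.2 = 25.69

25.69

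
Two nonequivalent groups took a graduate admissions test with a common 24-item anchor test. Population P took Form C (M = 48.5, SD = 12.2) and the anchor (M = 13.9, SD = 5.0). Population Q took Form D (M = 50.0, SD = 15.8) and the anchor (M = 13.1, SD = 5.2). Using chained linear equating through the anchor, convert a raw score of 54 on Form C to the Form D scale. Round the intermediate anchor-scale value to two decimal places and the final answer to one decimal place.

Form C → anchor (Population P): v = (5.0/12.2)(54 − 48.5) + 13.9 = 16.15
anchor → Form D (Population Q): y = (15.8/5.2)(16.15 − 13.1) + 50.0 = 59.3

59.3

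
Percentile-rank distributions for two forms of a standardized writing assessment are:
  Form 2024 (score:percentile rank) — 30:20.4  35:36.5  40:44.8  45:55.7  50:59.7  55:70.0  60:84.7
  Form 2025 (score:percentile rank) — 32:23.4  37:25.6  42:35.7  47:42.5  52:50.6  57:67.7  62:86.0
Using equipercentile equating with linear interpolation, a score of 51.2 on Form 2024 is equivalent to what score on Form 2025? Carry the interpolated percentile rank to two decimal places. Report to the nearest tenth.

55.4

PR of 51.2 on Form 2024: 59.7 + (51.2 − 50)/(55 − 50) × (70.0 − 59.7) = 62.17
On Form 2025, PR 62.17 falls between score 52 (PR 50.6) and 57 (PR 67.7).
Interpolate: 52 + (62.17 − 50.6)/(67.7 − 50.6) × (57 − 52) = 55.4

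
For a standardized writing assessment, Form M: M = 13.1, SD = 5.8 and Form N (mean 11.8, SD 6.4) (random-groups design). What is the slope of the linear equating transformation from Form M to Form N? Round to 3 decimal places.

1.103

A = SD_Y / SD_X = 6.4 / 5.8 = 1.103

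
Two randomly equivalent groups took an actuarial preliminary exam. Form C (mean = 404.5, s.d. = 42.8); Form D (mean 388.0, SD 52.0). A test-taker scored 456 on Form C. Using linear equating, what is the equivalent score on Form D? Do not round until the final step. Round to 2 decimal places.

Linear equating: y = (SD_Y/SD_X)(x − M_X) + M_Y
y = (52.0/42.8)(456 − 404.5) + 388.0
y = 1.214953 × 51.5 + 388.0 = 62.5701 + 388.0 = 450.57

450.57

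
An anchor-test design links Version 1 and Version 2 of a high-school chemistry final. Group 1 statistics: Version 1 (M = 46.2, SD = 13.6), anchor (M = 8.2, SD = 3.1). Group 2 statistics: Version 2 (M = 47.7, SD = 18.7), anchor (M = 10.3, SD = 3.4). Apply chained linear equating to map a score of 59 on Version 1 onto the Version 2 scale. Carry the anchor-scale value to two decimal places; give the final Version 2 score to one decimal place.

Version 1 → anchor (Group 1): v = (3.1/13.6)(59 − 46.2) + 8.2 = 11.12
anchor → Version 2 (Group 2): y = (18.7/3.4)(11.12 − 10.3) + 47.7 = 52.2

52.2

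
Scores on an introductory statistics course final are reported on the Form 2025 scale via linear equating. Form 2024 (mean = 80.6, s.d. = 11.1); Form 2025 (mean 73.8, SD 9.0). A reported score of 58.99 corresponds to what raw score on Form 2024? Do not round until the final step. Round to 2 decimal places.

62.33

Invert y = (SD_Y/SD_X)(x − M_X) + M_Y:
x = (SD_X/SD_Y)(y − M_Y) + M_X = (11.1/9.0)(58.99 − 73.8) + 80.6
x = 1.233333 × -14.810 + 80.6 = 62.33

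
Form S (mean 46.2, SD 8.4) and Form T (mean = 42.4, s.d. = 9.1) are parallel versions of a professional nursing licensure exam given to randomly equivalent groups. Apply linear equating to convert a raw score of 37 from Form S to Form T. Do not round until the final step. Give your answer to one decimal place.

32.4

Linear equating: y = (SD_Y/SD_X)(x − M_X) + M_Y
y = (9.1/8.4)(37 − 46.2) + 42.4
y = 1.083333 × -9.2 + 42.4 = -9.9667 + 42.4 = 32.4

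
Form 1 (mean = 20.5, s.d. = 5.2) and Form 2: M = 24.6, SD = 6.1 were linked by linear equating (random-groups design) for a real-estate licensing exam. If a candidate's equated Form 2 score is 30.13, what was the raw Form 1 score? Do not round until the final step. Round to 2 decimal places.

Invert y = (SD_Y/SD_X)(x − M_X) + M_Y:
x = (SD_X/SD_Y)(y − M_Y) + M_X = (5.2/6.1)(30.13 − 24.6) + 20.5
x = 0.852459 × 5.530 + 20.5 = 25.21

25.21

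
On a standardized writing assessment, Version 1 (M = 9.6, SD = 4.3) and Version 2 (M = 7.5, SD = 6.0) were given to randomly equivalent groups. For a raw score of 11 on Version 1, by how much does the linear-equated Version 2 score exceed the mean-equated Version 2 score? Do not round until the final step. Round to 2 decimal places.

0.55

Mean-equated: 11 + (7.5 − 9.6) = 8.90
Linear-equated: (6.0/4.3)(11 − 9.6) + 7.5 = 9.453
Difference = 9.453 − 8.90 = 0.55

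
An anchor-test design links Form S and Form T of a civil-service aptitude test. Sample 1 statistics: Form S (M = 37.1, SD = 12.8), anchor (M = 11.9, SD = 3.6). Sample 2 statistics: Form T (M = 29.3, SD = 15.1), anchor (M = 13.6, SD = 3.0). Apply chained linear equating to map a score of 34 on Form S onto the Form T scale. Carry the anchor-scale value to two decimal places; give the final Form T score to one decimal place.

Form S → anchor (Sample 1): v = (3.6/12.8)(34 − 37.1) + 11.9 = 11.03
anchor → Form T (Sample 2): y = (15.1/3.0)(11.03 − 13.6) + 29.3 = 16.4

16.4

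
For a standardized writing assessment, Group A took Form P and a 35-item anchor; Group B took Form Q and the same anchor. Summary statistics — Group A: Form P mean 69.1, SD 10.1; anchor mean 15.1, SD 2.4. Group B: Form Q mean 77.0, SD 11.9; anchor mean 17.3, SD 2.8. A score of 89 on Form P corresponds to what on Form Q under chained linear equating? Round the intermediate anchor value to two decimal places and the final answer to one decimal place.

Form P → anchor (Group A): v = (2.4/10.1)(89 − 69.1) + 15.1 = 19.83
anchor → Form Q (Group B): y = (11.9/2.8)(19.83 − 17.3) + 77.0 = 87.8

87.8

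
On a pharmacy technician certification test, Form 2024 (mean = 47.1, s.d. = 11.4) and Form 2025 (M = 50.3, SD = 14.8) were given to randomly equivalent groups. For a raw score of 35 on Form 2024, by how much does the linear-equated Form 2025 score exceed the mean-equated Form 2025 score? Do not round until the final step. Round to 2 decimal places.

-3.61

Mean-equated: 35 + (50.3 − 47.1) = 38.20
Linear-equated: (14.8/11.4)(35 − 47.1) + 50.3 = 34.591
Difference = 34.591 − 38.20 = -3.61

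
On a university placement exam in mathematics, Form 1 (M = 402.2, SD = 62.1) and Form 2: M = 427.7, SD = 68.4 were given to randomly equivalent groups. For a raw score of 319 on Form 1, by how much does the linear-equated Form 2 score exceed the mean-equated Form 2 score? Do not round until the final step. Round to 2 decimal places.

-8.44

Mean-equated: 319 + (427.7 − 402.2) = 344.50
Linear-equated: (68.4/62.1)(319 − 402.2) + 427.7 = 336.059
Difference = 336.059 − 344.50 = -8.44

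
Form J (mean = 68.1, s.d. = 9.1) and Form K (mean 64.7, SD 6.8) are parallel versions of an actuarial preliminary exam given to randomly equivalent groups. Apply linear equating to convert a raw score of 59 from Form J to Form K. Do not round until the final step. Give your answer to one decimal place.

Linear equating: y = (SD_Y/SD_X)(x − M_X) + M_Y
y = (6.8/9.1)(59 − 68.1) + 64.7
y = 0.747253 × -9.1 + 64.7 = -6.8000 + 64.7 = 57.9

57.9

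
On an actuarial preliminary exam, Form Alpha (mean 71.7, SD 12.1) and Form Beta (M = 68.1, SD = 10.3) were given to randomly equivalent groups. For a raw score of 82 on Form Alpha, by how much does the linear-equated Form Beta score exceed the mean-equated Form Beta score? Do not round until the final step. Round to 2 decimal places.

Mean-equated: 82 + (68.1 − 71.7) = 78.40
Linear-equated: (10.3/12.1)(82 − 71.7) + 68.1 = 76.868
Difference = 76.868 − 78.40 = -1.53

-1.53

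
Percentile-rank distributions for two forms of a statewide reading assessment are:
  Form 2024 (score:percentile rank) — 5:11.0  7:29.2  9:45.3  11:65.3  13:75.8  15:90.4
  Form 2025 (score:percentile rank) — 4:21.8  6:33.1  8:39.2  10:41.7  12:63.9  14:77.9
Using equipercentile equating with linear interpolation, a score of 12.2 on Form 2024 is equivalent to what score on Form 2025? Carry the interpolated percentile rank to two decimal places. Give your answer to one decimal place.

13.1

PR of 12.2 on Form 2024: 65.3 + (12.2 − 11)/(13 − 11) × (75.8 − 65.3) = 71.60
On Form 2025, PR 71.60 falls between score 12 (PR 63.9) and 14 (PR 77.9).
Interpolate: 12 + (71.60 − 63.9)/(77.9 − 63.9) × (14 − 12) = 13.1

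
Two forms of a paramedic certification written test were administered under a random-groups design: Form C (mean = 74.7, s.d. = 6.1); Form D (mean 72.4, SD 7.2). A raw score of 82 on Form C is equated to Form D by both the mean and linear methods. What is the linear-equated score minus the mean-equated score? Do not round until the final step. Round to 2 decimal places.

Mean-equated: 82 + (72.4 − 74.7) = 79.70
Linear-equated: (7.2/6.1)(82 − 74.7) + 72.4 = 81.016
Difference = 81.016 − 79.70 = 1.32

1.32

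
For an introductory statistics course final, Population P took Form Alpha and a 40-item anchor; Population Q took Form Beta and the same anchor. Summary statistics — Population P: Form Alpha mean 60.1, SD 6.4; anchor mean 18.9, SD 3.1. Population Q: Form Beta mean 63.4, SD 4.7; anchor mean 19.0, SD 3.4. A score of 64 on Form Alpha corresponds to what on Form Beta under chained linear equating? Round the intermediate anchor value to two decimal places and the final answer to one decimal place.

65.9

Form Alpha → anchor (Population P): v = (3.1/6.4)(64 − 60.1) + 18.9 = 20.79
anchor → Form Beta (Population Q): y = (4.7/3.4)(20.79 − 19.0) + 63.4 = 65.9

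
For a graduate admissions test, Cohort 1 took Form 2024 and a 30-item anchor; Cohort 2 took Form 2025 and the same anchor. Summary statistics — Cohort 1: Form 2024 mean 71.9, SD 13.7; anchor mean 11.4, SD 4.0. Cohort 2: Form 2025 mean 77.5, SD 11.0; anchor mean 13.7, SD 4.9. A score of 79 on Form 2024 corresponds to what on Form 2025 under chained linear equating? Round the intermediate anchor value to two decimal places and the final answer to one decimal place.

77.0

Form 2024 → anchor (Cohort 1): v = (4.0/13.7)(79 − 71.9) + 11.4 = 13.47
anchor → Form 2025 (Cohort 2): y = (11.0/4.9)(13.47 − 13.7) + 77.5 = 77.0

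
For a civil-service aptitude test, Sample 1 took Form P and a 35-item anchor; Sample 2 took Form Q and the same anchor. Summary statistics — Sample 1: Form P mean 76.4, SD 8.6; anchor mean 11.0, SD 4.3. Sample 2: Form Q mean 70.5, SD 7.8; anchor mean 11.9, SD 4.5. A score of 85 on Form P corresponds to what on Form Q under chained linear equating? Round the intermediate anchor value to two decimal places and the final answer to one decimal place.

Form P → anchor (Sample 1): v = (4.3/8.6)(85 − 76.4) + 11.0 = 15.30
anchor → Form Q (Sample 2): y = (7.8/4.5)(15.30 − 11.9) + 70.5 = 76.4

76.4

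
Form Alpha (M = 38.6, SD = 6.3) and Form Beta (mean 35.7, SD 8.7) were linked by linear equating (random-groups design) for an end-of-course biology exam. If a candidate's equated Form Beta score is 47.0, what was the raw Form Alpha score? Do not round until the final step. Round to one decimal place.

46.8

Invert y = (SD_Y/SD_X)(x − M_X) + M_Y:
x = (SD_X/SD_Y)(y − M_Y) + M_X = (6.3/8.7)(47.0 − 35.7) + 38.6
x = 0.724138 × 11.300 + 38.6 = 46.8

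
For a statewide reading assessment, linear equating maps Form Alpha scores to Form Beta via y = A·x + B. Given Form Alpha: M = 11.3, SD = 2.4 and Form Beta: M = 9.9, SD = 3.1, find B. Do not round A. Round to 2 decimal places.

A = SD_Y / SD_X = 3.1 / 2.4 = 1.291667
B = M_Y − A·M_X = 9.9 − 1.291667 × 11.3 = -4.70

-4.70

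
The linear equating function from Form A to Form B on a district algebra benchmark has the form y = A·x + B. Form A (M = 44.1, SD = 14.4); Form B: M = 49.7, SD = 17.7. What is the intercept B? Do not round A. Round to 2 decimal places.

A = SD_Y / SD_X = 17.7 / 14.4 = 1.229167
B = M_Y − A·M_X = 49.7 − 1.229167 × 44.1 = -4.51

-4.51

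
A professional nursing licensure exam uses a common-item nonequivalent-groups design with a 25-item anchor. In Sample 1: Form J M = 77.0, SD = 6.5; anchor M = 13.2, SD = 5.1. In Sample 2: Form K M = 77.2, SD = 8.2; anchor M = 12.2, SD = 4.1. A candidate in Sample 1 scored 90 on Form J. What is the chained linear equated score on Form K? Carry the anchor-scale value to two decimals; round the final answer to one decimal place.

Form J → anchor (Sample 1): v = (5.1/6.5)(90 − 77.0) + 13.2 = 23.40
anchor → Form K (Sample 2): y = (8.2/4.1)(23.40 − 12.2) + 77.2 = 99.6

99.6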